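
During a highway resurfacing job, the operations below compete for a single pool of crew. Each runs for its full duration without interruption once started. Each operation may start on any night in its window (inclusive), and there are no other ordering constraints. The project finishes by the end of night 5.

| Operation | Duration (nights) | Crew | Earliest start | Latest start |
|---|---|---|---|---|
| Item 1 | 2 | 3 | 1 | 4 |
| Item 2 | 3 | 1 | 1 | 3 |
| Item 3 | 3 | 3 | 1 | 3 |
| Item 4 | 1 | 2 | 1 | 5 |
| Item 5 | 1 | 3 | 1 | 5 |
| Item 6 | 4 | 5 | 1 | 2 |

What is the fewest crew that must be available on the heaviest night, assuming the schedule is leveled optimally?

Early-start (Item 1@1, Item 2@1, Item 3@1, Item 4@1, Item 5@1, Item 6@1) gives peak 17: n1:17  n2:12  n3:9  n4:5  n5:0.
Shift Item 3→3, Item 6→2.
Schedule Item 1@1, Item 2@1, Item 3@3, Item 4@1, Item 5@1, Item 6@2: n1:9  n2:9  n3:9  n4:8  n5:8 — peak 9.
Total crew member-nights = 43 over 5 nights ⇒ peak ≥ ⌈43/5⌉ = 9, so 9 is optimal.

9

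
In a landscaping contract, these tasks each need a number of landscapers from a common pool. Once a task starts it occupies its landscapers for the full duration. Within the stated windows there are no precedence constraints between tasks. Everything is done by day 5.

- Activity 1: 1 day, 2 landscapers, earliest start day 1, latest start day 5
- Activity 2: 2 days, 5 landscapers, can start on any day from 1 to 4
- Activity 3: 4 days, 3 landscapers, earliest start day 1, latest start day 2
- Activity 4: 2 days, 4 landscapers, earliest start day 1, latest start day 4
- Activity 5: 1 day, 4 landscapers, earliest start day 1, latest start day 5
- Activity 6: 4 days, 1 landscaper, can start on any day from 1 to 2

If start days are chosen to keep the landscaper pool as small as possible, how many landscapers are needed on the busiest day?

9

Early-start (Activity 1@1, Activity 2@1, Activity 3@1, Activity 4@1, Activity 5@1, Activity 6@1) gives peak 19: d1:19  d2:13  d3:4  d4:4  d5:0.
Shift Activity 3→2, Activity 4→3, Activity 5→5.
Schedule Activity 1@1, Activity 2@1, Activity 3@2, Activity 4@3, Activity 5@5, Activity 6@1: d1:8  d2:9  d3:8  d4:8  d5:7 — peak 9.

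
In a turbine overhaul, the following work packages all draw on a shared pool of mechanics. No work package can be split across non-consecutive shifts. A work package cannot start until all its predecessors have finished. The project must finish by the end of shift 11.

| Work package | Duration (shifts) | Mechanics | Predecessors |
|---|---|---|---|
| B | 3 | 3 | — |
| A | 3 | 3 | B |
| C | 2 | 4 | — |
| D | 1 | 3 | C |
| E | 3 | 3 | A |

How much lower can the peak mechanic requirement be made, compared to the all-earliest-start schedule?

1

Early-start peak: s1:7  s2:7  s3:6  s4:3  s5:3  s6:3  s7:3  s8:3  s9:3  s10:0  s11:0 ⇒ 7.
Leveled (B@1, A@4, C@7, D@9, E@9): s1:3  s2:3  s3:3  s4:3  s5:3  s6:3  s7:4  s8:4  s9:6  s10:3  s11:3 ⇒ 6.
Reduction 7 − 6 = 1.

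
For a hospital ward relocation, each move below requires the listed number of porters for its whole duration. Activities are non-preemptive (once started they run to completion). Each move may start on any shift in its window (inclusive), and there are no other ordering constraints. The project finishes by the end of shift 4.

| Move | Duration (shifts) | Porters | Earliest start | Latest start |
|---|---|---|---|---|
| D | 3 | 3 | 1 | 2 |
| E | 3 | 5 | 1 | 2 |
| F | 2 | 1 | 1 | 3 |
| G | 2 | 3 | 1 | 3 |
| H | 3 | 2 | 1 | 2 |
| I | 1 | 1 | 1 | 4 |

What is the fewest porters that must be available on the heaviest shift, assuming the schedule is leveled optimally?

13

Early-start (D@1, E@1, F@1, G@1, H@1, I@1) gives peak 15: s1:15  s2:14  s3:10  s4:0.
Shift G→3.
Schedule D@1, E@1, F@1, G@3, H@1, I@1: s1:12  s2:11  s3:13  s4:3 — peak 13.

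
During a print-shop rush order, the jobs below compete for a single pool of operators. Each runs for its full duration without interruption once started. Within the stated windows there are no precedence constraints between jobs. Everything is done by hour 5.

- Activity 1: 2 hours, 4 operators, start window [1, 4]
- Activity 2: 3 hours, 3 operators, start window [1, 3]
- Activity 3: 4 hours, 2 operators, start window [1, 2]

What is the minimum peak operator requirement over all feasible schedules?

6

Early-start (Activity 1@1, Activity 2@1, Activity 3@1) gives peak 9: h1:9  h2:9  h3:5  h4:2  h5:0.
Shift Activity 2→3.
Schedule Activity 1@1, Activity 2@3, Activity 3@1: h1:6  h2:6  h3:5  h4:5  h5:3 — peak 6.
No arrangement of the 24 feasible schedules does better.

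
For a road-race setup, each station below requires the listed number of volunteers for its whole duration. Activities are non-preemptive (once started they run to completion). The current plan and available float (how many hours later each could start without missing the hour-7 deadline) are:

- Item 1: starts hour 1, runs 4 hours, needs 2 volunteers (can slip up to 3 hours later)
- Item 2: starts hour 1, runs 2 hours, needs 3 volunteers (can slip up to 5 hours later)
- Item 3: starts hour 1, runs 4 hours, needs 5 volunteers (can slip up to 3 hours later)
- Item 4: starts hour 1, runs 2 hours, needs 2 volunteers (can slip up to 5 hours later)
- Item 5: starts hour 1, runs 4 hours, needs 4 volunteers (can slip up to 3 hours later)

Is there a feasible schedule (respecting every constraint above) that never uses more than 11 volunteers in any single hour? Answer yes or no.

Schedule Item 1@1, Item 2@1, Item 3@1, Item 4@5, Item 5@3: h1:10  h2:10  h3:11  h4:11  h5:6  h6:6  h7:0 — peak 11 ≤ 11.

yes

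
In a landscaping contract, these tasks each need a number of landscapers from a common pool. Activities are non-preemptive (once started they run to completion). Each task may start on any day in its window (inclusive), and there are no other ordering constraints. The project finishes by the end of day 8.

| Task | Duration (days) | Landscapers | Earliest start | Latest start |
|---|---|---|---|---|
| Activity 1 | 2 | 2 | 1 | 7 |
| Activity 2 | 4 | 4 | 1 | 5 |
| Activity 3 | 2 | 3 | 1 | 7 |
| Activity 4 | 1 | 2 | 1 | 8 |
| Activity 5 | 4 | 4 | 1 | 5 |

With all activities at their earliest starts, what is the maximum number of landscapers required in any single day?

Early-start schedule: Activity 1@1, Activity 2@1, Activity 3@1, Activity 4@1, Activity 5@1.
Load per day: day 1: 15, day 2: 13, day 3: 8, day 4: 8, day 5: 0, day 6: 0, day 7: 0, day 8: 0.
Peak is 15.

15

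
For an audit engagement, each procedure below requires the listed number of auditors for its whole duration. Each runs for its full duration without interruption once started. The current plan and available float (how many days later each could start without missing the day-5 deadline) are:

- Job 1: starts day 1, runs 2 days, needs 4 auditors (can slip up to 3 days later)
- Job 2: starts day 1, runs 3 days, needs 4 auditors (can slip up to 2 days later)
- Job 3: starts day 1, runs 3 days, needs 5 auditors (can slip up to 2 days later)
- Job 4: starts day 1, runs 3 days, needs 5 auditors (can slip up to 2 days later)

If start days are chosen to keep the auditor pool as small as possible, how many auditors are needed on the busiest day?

Early-start (Job 1@1, Job 2@1, Job 3@1, Job 4@1) gives peak 18: d1:18  d2:18  d3:14  d4:0  d5:0.
Shift Job 4→3.
Schedule Job 1@1, Job 2@1, Job 3@1, Job 4@3: d1:13  d2:13  d3:14  d4:5  d5:5 — peak 14.

14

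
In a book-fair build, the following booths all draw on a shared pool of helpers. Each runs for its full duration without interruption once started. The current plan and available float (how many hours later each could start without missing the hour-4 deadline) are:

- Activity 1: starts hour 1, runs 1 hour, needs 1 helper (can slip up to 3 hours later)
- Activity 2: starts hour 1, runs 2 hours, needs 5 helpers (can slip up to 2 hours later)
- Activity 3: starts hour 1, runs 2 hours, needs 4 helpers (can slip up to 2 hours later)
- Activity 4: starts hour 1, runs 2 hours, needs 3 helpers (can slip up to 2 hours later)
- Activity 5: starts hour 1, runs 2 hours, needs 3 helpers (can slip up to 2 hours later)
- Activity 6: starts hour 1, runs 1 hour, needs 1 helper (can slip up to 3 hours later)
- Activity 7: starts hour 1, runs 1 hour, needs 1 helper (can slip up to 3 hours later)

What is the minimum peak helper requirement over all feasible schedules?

Early-start (Activity 1@1, Activity 2@1, Activity 3@1, Activity 4@1, Activity 5@1, Activity 6@1, Activity 7@1) gives peak 18: h1:18  h2:15  h3:0  h4:0.
Shift Activity 3→3, Activity 5→3, Activity 6→2, Activity 7→3.
Schedule Activity 1@1, Activity 2@1, Activity 3@3, Activity 4@1, Activity 5@3, Activity 6@2, Activity 7@3: h1:9  h2:9  h3:8  h4:7 — peak 9.
Total helper-hours = 33 over 4 hours ⇒ peak ≥ ⌈33/4⌉ = 9, so 9 is optimal.

9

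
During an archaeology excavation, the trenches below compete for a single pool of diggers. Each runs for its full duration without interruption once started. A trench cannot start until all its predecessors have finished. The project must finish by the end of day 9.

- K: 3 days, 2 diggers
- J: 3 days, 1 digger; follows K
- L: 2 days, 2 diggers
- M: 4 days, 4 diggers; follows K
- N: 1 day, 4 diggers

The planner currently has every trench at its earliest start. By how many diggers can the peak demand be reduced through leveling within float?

3

Early-start peak: d1:8  d2:4  d3:2  d4:5  d5:5  d6:5  d7:4  d8:0  d9:0 ⇒ 8.
Leveled (K@1, J@4, L@1, M@4, N@8): d1:4  d2:4  d3:2  d4:5  d5:5  d6:5  d7:4  d8:4  d9:0 ⇒ 5.
Reduction 8 − 5 = 3.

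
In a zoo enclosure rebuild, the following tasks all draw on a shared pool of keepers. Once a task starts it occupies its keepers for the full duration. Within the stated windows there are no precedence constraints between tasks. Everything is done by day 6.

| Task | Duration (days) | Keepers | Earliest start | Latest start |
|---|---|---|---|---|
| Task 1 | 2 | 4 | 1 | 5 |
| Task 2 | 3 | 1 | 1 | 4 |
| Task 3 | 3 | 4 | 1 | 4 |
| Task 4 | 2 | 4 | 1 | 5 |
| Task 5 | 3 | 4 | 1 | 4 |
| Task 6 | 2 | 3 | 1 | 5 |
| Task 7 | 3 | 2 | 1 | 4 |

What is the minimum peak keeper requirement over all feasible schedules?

Early-start (Task 1@1, Task 2@1, Task 3@1, Task 4@1, Task 5@1, Task 6@1, Task 7@1) gives peak 22: d1:22  d2:22  d3:11  d4:0  d5:0  d6:0.
Shift Task 4→3, Task 5→4, Task 6→5, Task 7→4.
Schedule Task 1@1, Task 2@1, Task 3@1, Task 4@3, Task 5@4, Task 6@5, Task 7@4: d1:9  d2:9  d3:9  d4:10  d5:9  d6:9 — peak 10.
Total keeper-days = 55 over 6 days ⇒ peak ≥ ⌈55/6⌉ = 10, so 10 is optimal.

10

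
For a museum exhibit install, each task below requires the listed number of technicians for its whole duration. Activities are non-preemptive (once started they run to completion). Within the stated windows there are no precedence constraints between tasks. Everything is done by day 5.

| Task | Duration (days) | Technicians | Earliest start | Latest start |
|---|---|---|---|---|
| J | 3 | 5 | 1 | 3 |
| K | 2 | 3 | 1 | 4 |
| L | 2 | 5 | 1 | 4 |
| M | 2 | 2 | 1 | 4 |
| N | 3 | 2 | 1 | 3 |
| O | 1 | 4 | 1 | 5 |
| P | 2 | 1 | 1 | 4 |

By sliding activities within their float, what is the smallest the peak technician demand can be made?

10

Early-start (J@1, K@1, L@1, M@1, N@1, O@1, P@1) gives peak 22: d1:22  d2:18  d3:7  d4:0  d5:0.
Shift L→4, M→3, O→5, P→3.
Schedule J@1, K@1, L@4, M@3, N@1, O@5, P@3: d1:10  d2:10  d3:10  d4:8  d5:9 — peak 10.
Total technician-days = 47 over 5 days ⇒ peak ≥ ⌈47/5⌉ = 10, so 10 is optimal.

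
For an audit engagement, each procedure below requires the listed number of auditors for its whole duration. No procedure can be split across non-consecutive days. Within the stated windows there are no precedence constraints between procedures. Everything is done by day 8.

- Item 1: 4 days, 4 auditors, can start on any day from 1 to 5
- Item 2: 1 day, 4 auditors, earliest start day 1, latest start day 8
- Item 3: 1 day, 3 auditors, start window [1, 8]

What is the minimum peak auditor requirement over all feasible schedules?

Early-start (Item 1@1, Item 2@1, Item 3@1) gives peak 11: d1:11  d2:4  d3:4  d4:4  d5:0  d6:0  d7:0  d8:0.
Shift Item 2→5, Item 3→6.
Schedule Item 1@1, Item 2@5, Item 3@6: d1:4  d2:4  d3:4  d4:4  d5:4  d6:3  d7:0  d8:0 — peak 4.

4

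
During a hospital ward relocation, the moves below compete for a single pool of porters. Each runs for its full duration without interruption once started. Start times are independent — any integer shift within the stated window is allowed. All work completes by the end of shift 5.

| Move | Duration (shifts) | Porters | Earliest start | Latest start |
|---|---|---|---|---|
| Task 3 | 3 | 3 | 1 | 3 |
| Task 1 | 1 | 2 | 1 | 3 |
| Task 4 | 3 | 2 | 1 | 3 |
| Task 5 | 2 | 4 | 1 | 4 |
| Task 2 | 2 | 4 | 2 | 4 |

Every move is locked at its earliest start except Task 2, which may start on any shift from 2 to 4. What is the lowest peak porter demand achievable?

Task 2@2: s1:11  s2:13  s3:9  s4:0  s5:0 → peak 13
Task 2@3: s1:11  s2:9  s3:9  s4:4  s5:0 → peak 11
Task 2@4: s1:11  s2:9  s3:5  s4:4  s5:4 → peak 11
Best is Task 2@3, peak 11.

11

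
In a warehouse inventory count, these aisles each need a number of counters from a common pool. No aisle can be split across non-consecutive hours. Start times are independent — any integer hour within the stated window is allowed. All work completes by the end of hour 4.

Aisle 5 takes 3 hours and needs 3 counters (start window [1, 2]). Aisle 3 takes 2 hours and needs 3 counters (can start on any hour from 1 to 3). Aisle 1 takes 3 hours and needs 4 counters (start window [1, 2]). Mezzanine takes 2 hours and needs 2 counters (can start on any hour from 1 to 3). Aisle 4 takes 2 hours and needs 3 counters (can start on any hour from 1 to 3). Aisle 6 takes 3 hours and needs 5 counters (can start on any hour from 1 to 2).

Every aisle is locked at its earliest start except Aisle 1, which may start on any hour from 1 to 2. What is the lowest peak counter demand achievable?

20

Aisle 1@1: h1:20  h2:20  h3:12  h4:0 → peak 20
Aisle 1@2: h1:16  h2:20  h3:12  h4:4 → peak 20
Best is Aisle 1@1, peak 20.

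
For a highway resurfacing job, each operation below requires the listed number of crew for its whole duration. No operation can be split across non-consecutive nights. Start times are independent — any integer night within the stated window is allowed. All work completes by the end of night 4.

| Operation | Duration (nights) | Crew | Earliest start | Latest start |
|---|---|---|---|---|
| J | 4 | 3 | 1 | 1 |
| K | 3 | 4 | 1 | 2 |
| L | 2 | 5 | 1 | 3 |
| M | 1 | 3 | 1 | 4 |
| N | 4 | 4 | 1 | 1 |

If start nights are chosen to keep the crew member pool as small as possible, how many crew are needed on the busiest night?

Early-start (J@1, K@1, L@1, M@1, N@1) gives peak 19: n1:19  n2:16  n3:11  n4:7.
Shift M→3.
Schedule J@1, K@1, L@1, M@3, N@1: n1:16  n2:16  n3:14  n4:7 — peak 16.
No arrangement of the 24 feasible schedules does better.

16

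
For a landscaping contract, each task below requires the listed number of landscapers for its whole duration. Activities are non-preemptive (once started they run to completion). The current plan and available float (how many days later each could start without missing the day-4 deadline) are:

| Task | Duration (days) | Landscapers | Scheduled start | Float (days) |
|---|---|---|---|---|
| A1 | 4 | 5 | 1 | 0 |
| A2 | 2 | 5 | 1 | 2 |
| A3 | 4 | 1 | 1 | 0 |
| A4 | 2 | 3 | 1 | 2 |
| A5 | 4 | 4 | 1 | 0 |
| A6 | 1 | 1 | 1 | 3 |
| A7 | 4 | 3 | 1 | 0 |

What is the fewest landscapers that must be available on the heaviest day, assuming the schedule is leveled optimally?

Early-start (A1@1, A2@1, A3@1, A4@1, A5@1, A6@1, A7@1) gives peak 22: d1:22  d2:21  d3:13  d4:13.
Shift A4→3, A6→3.
Schedule A1@1, A2@1, A3@1, A4@3, A5@1, A6@3, A7@1: d1:18  d2:18  d3:17  d4:16 — peak 18.
Total landscaper-days = 69 over 4 days ⇒ peak ≥ ⌈69/4⌉ = 18, so 18 is optimal.

18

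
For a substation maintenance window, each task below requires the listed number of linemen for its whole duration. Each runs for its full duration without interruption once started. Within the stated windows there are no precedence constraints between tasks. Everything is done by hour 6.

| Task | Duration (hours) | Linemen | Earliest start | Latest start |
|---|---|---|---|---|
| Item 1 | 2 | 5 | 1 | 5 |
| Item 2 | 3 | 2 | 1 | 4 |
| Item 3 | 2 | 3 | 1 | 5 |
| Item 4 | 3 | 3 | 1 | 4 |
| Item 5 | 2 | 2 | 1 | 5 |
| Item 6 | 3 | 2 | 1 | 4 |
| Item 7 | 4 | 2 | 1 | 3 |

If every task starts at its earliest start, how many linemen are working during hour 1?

At early start, hour 1 has: Item 1, Item 2, Item 3, Item 4, Item 5, Item 6, Item 7.
Demand: 5 + 2 + 3 + 3 + 2 + 2 + 2 = 19.

19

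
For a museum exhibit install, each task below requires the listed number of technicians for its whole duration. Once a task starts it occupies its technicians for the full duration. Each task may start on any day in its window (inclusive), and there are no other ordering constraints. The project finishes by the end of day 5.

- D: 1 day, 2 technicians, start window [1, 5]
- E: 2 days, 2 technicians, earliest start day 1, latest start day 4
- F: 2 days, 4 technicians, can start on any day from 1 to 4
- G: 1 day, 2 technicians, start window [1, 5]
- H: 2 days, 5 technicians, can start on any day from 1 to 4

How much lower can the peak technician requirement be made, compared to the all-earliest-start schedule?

9

Early-start peak: d1:15  d2:11  d3:0  d4:0  d5:0 ⇒ 15.
Leveled (D@1, E@1, F@2, G@1, H@4): d1:6  d2:6  d3:4  d4:5  d5:5 ⇒ 6.
Reduction 15 − 6 = 9.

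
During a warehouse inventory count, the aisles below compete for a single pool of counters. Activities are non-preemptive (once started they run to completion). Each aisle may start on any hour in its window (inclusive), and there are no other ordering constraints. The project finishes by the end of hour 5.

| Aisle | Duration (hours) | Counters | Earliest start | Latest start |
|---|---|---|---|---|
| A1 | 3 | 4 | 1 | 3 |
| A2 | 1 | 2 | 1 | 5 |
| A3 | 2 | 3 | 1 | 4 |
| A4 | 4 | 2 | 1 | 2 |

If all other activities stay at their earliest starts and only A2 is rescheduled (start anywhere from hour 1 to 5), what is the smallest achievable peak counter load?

9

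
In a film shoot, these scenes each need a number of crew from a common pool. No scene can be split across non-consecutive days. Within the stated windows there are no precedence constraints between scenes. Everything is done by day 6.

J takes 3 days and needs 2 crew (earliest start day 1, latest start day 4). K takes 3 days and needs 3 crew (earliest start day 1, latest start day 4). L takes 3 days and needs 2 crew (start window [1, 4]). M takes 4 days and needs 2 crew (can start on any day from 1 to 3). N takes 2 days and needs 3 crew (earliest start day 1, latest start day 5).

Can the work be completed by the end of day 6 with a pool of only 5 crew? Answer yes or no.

Total crew member-days = 35; over 6 days the average is 35/6 > 5, so some day must exceed 5.

no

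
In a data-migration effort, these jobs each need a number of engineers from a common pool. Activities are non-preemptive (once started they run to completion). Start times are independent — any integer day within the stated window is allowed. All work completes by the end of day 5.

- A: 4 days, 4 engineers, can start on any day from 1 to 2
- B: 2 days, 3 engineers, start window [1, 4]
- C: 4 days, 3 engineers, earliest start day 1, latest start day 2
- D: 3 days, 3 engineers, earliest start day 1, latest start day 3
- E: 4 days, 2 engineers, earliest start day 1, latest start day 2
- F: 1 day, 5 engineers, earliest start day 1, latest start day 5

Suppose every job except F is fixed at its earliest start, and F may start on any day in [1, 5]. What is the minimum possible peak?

15

F@1: d1:20  d2:15  d3:12  d4:9  d5:0 → peak 20
F@2: d1:15  d2:20  d3:12  d4:9  d5:0 → peak 20
F@3: d1:15  d2:15  d3:17  d4:9  d5:0 → peak 17
F@4: d1:15  d2:15  d3:12  d4:14  d5:0 → peak 15
F@5: d1:15  d2:15  d3:12  d4:9  d5:5 → peak 15
Best is F@4, peak 15.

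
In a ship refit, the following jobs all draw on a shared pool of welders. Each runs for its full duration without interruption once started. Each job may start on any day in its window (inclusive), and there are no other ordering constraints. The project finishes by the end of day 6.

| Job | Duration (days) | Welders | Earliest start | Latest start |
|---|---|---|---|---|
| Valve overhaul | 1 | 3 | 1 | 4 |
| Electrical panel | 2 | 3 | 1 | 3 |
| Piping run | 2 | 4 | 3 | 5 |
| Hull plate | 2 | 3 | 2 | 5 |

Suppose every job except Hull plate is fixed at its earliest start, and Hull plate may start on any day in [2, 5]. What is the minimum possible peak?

6

Hull plate@2: d1:6  d2:6  d3:7  d4:4  d5:0  d6:0 → peak 7
Hull plate@3: d1:6  d2:3  d3:7  d4:7  d5:0  d6:0 → peak 7
Hull plate@4: d1:6  d2:3  d3:4  d4:7  d5:3  d6:0 → peak 7
Hull plate@5: d1:6  d2:3  d3:4  d4:4  d5:3  d6:3 → peak 6
Best is Hull plate@5, peak 6.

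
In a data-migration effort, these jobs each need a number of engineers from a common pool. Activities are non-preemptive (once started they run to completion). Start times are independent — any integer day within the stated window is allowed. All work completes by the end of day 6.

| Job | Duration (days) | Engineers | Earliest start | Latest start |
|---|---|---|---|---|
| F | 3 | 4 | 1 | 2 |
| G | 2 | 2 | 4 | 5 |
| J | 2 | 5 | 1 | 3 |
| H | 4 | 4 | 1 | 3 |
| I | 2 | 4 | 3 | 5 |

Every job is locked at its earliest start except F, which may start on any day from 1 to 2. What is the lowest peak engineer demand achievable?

F@1: d1:13  d2:13  d3:12  d4:10  d5:2  d6:0 → peak 13
F@2: d1:9  d2:13  d3:12  d4:14  d5:2  d6:0 → peak 14
Best is F@1, peak 13.

13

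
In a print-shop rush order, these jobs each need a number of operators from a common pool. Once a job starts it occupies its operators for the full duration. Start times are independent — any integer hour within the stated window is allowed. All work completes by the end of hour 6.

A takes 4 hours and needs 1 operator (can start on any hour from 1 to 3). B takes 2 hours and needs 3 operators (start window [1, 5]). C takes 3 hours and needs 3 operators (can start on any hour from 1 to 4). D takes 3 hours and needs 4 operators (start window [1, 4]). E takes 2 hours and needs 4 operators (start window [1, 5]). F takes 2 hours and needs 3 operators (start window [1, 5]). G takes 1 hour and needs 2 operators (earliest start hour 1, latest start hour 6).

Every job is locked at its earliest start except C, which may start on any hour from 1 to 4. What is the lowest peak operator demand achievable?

17

C@1: h1:20  h2:18  h3:8  h4:1  h5:0  h6:0 → peak 20
C@2: h1:17  h2:18  h3:8  h4:4  h5:0  h6:0 → peak 18
C@3: h1:17  h2:15  h3:8  h4:4  h5:3  h6:0 → peak 17
C@4: h1:17  h2:15  h3:5  h4:4  h5:3  h6:3 → peak 17
Best is C@3, peak 17.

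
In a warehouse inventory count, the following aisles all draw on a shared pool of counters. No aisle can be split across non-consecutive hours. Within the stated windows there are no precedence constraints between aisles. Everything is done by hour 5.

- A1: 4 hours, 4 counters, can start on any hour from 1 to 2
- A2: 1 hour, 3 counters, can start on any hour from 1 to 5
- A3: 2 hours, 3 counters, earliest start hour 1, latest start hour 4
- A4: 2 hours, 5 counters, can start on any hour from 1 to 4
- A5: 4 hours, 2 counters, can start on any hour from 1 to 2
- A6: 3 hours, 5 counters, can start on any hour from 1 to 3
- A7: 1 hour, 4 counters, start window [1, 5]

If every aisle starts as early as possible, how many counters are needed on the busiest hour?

26

Early-start schedule: A1@1, A2@1, A3@1, A4@1, A5@1, A6@1, A7@1.
Load per hour: hour 1: 26, hour 2: 19, hour 3: 11, hour 4: 6, hour 5: 0.
Peak is 26.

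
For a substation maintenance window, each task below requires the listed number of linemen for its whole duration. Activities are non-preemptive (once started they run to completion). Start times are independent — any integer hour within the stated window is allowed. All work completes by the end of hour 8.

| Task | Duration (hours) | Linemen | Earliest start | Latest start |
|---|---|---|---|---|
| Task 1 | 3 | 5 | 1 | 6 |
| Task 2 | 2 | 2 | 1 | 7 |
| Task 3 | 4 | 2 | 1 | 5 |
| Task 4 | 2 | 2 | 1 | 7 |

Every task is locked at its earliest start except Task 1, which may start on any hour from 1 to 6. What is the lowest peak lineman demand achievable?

6

Task 1@1: h1:11  h2:11  h3:7  h4:2  h5:0  h6:0  h7:0  h8:0 → peak 11
Task 1@2: h1:6  h2:11  h3:7  h4:7  h5:0  h6:0  h7:0  h8:0 → peak 11
Task 1@3: h1:6  h2:6  h3:7  h4:7  h5:5  h6:0  h7:0  h8:0 → peak 7
Task 1@4: h1:6  h2:6  h3:2  h4:7  h5:5  h6:5  h7:0  h8:0 → peak 7
Task 1@5: h1:6  h2:6  h3:2  h4:2  h5:5  h6:5  h7:5  h8:0 → peak 6
Task 1@6: h1:6  h2:6  h3:2  h4:2  h5:0  h6:5  h7:5  h8:5 → peak 6
Best is Task 1@5, peak 6.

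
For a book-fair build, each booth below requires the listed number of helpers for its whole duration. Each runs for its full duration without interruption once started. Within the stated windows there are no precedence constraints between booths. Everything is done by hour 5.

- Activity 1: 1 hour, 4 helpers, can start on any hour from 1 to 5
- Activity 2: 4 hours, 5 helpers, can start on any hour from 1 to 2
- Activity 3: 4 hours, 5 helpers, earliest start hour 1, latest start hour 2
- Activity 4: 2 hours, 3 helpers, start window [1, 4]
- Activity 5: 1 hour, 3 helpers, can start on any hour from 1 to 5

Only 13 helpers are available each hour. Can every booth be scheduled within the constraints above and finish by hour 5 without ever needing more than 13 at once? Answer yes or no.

yes

Schedule Activity 1@1, Activity 2@1, Activity 3@2, Activity 4@1, Activity 5@3: h1:12  h2:13  h3:13  h4:10  h5:5 — peak 13 ≤ 13.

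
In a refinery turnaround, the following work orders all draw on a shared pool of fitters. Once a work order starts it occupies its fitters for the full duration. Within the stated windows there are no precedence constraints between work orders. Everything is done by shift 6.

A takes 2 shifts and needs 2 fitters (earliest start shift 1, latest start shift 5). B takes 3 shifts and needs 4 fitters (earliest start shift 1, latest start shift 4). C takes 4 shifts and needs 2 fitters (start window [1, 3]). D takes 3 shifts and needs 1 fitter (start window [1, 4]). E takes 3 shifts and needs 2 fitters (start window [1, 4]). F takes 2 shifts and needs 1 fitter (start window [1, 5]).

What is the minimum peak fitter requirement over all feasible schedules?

6

Early-start (A@1, B@1, C@1, D@1, E@1, F@1) gives peak 12: s1:12  s2:12  s3:9  s4:2  s5:0  s6:0.
Shift C→3, D→4, E→4, F→4.
Schedule A@1, B@1, C@3, D@4, E@4, F@4: s1:6  s2:6  s3:6  s4:6  s5:6  s6:5 — peak 6.
Total fitter-shifts = 35 over 6 shifts ⇒ peak ≥ ⌈35/6⌉ = 6, so 6 is optimal.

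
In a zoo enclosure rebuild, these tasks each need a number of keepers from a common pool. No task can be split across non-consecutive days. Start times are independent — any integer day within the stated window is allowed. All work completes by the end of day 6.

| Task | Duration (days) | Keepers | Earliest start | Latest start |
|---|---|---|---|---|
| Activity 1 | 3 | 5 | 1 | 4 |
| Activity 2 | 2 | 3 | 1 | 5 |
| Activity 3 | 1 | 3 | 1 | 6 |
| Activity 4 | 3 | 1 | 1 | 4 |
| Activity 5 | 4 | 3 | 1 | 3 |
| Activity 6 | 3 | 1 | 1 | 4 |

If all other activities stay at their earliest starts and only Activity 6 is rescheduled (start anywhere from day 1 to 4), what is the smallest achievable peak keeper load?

15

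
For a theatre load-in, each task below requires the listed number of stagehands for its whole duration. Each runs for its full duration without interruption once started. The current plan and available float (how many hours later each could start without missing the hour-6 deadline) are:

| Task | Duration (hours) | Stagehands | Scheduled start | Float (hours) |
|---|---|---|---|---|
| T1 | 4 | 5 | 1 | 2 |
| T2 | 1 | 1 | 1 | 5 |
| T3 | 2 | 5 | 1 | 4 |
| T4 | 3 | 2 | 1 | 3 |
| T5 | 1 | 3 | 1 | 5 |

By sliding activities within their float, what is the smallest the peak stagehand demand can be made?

Early-start (T1@1, T2@1, T3@1, T4@1, T5@1) gives peak 16: h1:16  h2:12  h3:7  h4:5  h5:0  h6:0.
Shift T3→5, T5→4.
Schedule T1@1, T2@1, T3@5, T4@1, T5@4: h1:8  h2:7  h3:7  h4:8  h5:5  h6:5 — peak 8.

8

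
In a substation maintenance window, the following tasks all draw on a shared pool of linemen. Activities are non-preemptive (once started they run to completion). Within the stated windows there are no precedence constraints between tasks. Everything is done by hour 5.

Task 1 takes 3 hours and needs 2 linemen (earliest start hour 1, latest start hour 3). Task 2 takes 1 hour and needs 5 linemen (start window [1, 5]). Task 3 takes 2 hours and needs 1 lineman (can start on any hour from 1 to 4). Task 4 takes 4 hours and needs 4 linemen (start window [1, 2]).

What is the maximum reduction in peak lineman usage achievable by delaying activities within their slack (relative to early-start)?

6

Early-start peak: h1:12  h2:7  h3:6  h4:4  h5:0 ⇒ 12.
Leveled (Task 1@1, Task 2@5, Task 3@4, Task 4@1): h1:6  h2:6  h3:6  h4:5  h5:6 ⇒ 6.
Reduction 12 − 6 = 6.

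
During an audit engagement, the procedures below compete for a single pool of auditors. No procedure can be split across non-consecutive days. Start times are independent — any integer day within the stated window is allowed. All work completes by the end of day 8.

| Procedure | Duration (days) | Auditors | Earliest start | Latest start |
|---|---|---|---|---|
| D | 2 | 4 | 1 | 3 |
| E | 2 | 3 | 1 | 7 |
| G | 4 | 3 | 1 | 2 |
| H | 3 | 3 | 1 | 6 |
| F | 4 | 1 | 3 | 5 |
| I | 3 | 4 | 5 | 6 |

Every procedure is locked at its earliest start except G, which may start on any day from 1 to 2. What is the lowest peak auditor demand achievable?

13

G@1: d1:13  d2:13  d3:7  d4:4  d5:5  d6:5  d7:4  d8:0 → peak 13
G@2: d1:10  d2:13  d3:7  d4:4  d5:8  d6:5  d7:4  d8:0 → peak 13
Best is G@1, peak 13.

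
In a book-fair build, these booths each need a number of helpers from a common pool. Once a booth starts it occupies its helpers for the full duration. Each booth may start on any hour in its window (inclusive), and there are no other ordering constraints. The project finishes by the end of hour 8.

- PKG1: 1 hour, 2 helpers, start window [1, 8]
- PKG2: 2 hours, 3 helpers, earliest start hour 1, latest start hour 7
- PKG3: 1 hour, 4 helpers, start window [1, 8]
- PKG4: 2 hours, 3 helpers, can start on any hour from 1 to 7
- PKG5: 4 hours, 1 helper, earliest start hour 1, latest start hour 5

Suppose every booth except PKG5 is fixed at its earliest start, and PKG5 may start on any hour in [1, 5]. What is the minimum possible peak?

12

PKG5@1: h1:13  h2:7  h3:1  h4:1  h5:0  h6:0  h7:0  h8:0 → peak 13
PKG5@2: h1:12  h2:7  h3:1  h4:1  h5:1  h6:0  h7:0  h8:0 → peak 12
PKG5@3: h1:12  h2:6  h3:1  h4:1  h5:1  h6:1  h7:0  h8:0 → peak 12
PKG5@4: h1:12  h2:6  h3:0  h4:1  h5:1  h6:1  h7:1  h8:0 → peak 12
PKG5@5: h1:12  h2:6  h3:0  h4:0  h5:1  h6:1  h7:1  h8:1 → peak 12
Best is PKG5@2, peak 12.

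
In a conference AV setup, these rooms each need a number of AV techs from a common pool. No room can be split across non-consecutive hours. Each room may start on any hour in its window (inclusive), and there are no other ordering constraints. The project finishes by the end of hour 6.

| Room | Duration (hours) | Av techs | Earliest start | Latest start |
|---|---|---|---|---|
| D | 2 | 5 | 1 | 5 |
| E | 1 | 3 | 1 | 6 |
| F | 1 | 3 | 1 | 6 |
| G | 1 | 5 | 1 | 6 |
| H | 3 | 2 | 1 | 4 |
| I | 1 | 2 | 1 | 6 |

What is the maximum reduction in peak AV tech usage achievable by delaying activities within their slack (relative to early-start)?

Early-start peak: h1:20  h2:7  h3:2  h4:0  h5:0  h6:0 ⇒ 20.
Leveled (D@1, E@3, F@4, G@6, H@3, I@5): h1:5  h2:5  h3:5  h4:5  h5:4  h6:5 ⇒ 5.
Reduction 20 − 5 = 15.

15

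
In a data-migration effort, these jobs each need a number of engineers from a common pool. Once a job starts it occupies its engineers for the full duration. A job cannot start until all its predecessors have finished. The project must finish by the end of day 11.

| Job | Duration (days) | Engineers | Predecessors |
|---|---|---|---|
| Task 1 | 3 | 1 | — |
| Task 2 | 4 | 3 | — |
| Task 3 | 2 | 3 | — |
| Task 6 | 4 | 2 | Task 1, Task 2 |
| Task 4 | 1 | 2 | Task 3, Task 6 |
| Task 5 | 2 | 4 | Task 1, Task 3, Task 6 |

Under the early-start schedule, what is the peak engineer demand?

7

Early-start schedule: Task 1@1, Task 2@1, Task 3@1, Task 6@5, Task 4@9, Task 5@9.
Load per day: day 1: 7, day 2: 7, day 3: 4, day 4: 3, day 5: 2, day 6: 2, day 7: 2, day 8: 2, day 9: 6, day 10: 4, day 11: 0.
Peak is 7.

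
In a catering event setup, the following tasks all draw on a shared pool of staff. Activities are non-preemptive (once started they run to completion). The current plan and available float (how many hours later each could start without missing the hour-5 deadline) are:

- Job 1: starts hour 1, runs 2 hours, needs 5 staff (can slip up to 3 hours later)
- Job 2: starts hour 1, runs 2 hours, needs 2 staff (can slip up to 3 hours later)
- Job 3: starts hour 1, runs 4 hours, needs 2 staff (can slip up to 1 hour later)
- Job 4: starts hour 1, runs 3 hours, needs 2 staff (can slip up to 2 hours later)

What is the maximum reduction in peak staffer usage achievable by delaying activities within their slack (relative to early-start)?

4

Early-start peak: h1:11  h2:11  h3:4  h4:2  h5:0 ⇒ 11.
Leveled (Job 1@1, Job 2@3, Job 3@1, Job 4@3): h1:7  h2:7  h3:6  h4:6  h5:2 ⇒ 7.
Reduction 11 − 7 = 4.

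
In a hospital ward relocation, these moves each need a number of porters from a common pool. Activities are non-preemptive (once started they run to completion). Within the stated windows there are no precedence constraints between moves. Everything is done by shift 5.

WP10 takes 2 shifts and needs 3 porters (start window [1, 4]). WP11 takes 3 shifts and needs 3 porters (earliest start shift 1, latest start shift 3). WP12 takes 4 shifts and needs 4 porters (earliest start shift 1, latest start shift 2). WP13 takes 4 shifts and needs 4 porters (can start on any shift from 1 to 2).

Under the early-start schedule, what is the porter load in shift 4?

At early start, shift 4 has: WP12, WP13.
Demand: 4 + 4 = 8.

8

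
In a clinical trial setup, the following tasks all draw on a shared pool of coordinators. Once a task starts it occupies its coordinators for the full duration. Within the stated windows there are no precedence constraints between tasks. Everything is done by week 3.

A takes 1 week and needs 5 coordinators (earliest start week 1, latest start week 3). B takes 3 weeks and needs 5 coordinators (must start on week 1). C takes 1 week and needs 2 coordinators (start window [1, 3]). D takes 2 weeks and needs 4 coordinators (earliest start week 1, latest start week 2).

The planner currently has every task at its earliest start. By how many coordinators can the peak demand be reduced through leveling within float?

Early-start peak: w1:16  w2:9  w3:5 ⇒ 16.
Leveled (A@1, B@1, C@2, D@2): w1:10  w2:11  w3:9 ⇒ 11.
Reduction 16 − 11 = 5.

5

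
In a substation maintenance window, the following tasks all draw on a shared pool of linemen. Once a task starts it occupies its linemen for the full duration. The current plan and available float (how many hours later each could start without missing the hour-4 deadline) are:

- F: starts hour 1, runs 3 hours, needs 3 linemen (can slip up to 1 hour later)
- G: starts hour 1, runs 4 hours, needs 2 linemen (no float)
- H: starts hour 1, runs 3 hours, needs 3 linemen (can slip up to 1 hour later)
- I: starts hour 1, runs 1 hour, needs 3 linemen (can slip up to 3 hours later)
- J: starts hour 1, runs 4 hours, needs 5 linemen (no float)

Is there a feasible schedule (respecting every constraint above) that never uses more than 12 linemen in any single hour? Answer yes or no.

Total lineman-hours = 49; over 4 hours the average is 49/4 > 12, so some hour must exceed 12.

no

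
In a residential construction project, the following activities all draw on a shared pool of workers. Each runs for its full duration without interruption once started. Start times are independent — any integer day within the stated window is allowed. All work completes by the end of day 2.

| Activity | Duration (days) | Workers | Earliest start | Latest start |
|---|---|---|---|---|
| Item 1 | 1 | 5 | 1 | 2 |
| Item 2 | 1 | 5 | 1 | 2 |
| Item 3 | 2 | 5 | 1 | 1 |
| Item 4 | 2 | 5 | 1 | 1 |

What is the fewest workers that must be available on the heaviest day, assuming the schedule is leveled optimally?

Early-start (Item 1@1, Item 2@1, Item 3@1, Item 4@1) gives peak 20: d1:20  d2:10.
Shift Item 2→2.
Schedule Item 1@1, Item 2@2, Item 3@1, Item 4@1: d1:15  d2:15 — peak 15.
Total worker-days = 30 over 2 days ⇒ peak ≥ ⌈30/2⌉ = 15, so 15 is optimal.

15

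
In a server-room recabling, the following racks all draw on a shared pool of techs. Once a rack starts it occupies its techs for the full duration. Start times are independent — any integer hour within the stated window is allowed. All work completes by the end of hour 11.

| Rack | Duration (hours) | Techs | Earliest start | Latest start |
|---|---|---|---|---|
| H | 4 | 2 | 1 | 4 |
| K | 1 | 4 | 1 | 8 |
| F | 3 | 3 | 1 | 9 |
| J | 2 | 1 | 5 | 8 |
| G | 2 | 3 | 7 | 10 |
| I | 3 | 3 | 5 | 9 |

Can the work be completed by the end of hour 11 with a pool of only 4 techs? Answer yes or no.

no

The minimum achievable peak is 5; 4 < 5, so no feasible schedule stays within the cap.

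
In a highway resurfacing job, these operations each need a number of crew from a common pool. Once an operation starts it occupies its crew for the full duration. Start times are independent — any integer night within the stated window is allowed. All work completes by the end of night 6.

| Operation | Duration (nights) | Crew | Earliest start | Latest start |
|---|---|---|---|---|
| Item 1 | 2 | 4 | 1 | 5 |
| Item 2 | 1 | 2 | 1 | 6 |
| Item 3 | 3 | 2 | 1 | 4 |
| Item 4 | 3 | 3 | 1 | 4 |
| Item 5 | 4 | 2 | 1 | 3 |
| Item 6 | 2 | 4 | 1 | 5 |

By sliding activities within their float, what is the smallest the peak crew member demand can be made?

Early-start (Item 1@1, Item 2@1, Item 3@1, Item 4@1, Item 5@1, Item 6@1) gives peak 17: n1:17  n2:15  n3:7  n4:2  n5:0  n6:0.
Shift Item 3→2, Item 4→3, Item 6→5.
Schedule Item 1@1, Item 2@1, Item 3@2, Item 4@3, Item 5@1, Item 6@5: n1:8  n2:8  n3:7  n4:7  n5:7  n6:4 — peak 8.

8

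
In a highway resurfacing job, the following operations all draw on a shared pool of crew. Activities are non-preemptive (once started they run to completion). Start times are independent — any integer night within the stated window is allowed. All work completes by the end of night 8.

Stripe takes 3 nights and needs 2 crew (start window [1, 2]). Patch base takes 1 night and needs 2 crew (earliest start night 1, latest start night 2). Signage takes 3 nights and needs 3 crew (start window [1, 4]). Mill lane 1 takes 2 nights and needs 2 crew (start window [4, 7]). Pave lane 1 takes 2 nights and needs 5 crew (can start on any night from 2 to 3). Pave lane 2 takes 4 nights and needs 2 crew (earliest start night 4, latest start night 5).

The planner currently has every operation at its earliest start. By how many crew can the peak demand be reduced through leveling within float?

Early-start peak: n1:7  n2:10  n3:10  n4:4  n5:4  n6:2  n7:2  n8:0 ⇒ 10.
Leveled (Stripe@1, Patch base@1, Signage@4, Mill lane 1@4, Pave lane 1@2, Pave lane 2@4): n1:4  n2:7  n3:7  n4:7  n5:7  n6:5  n7:2  n8:0 ⇒ 7.
Reduction 10 − 7 = 3.

3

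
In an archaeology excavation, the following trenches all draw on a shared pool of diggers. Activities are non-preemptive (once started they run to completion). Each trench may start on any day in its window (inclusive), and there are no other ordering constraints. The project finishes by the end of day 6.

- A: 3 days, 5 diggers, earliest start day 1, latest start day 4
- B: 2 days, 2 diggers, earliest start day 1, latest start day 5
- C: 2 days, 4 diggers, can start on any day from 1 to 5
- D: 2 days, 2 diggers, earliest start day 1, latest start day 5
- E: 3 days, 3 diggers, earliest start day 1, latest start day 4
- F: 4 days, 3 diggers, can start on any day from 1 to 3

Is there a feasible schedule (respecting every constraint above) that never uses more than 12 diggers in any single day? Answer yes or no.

yes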